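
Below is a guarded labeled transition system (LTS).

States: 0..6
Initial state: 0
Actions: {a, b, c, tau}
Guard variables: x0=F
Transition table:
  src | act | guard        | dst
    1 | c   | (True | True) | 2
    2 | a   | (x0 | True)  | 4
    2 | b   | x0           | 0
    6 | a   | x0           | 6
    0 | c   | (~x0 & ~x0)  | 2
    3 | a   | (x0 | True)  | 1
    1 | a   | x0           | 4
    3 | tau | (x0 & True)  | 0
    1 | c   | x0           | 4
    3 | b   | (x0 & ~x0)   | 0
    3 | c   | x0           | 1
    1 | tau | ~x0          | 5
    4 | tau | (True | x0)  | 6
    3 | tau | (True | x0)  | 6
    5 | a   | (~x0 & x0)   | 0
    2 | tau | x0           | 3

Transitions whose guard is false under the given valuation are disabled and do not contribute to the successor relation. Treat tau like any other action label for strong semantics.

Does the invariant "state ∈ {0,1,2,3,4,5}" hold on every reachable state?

Inv-set: {0,1,2,3,4,5}
Reachable = {0,2,4,6}
  0: safe
  2: safe
  4: safe
  6: outside
counterexample path to 6: c·a·tau

Answer: INVARIANT VIOLATED at state 6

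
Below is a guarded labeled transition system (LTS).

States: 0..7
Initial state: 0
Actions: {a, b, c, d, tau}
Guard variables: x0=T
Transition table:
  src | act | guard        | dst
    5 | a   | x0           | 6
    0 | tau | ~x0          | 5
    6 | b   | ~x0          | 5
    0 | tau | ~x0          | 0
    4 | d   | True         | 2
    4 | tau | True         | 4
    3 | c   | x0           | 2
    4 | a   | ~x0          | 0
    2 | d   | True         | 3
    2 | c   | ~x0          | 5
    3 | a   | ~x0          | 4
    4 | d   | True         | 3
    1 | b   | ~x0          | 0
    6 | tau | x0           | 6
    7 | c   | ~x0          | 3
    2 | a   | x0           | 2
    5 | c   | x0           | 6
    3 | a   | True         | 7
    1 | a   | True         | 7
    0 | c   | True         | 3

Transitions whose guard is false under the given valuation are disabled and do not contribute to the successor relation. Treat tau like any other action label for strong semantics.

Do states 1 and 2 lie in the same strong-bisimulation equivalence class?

Answer: NOT BISIMILAR

Trace:
Bisimulation quotient by refinement:
  P[0] = {{0,1,2,3,4,5,6,7}}
  P[1] = {{0},{1},{2},{3,5},{4},{6},{7}}
  P[2] = {{0},{1},{2},{3},{4},{5},{6},{7}}
stable after 3 split(s): 8 block(s)
class of 1: {1}; class of 2: {2}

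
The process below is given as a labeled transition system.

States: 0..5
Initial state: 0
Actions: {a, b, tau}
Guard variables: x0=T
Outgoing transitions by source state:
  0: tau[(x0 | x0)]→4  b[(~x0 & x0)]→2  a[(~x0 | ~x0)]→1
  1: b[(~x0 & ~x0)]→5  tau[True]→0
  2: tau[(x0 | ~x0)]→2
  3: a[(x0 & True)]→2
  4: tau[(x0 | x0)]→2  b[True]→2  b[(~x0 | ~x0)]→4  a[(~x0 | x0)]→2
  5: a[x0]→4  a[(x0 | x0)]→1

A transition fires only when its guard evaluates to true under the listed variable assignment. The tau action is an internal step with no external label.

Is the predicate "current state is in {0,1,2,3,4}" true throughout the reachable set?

Safe = {0,1,2,3,4}
Reach set: {0,2,4}
  0: safe
  2: safe
  4: safe

Answer: INVARIANT HOLDS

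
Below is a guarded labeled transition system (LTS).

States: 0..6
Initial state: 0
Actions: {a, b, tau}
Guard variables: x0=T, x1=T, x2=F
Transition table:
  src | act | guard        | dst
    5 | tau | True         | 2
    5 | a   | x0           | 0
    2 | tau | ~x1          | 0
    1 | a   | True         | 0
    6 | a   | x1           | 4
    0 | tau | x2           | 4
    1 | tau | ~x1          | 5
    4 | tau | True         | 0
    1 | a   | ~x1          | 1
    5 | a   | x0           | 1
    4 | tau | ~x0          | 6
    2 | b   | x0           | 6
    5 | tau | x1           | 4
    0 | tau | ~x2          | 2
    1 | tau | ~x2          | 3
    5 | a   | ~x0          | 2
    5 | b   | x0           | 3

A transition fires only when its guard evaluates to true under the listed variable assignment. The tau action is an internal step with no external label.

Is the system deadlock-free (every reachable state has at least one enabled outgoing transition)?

R = {0,2,4,6}
  0: tau→2  [deg 1]
  2: b→6  [deg 1]
  4: tau→0  [deg 1]
  6: a→4  [deg 1]

Answer: DEADLOCK-FREE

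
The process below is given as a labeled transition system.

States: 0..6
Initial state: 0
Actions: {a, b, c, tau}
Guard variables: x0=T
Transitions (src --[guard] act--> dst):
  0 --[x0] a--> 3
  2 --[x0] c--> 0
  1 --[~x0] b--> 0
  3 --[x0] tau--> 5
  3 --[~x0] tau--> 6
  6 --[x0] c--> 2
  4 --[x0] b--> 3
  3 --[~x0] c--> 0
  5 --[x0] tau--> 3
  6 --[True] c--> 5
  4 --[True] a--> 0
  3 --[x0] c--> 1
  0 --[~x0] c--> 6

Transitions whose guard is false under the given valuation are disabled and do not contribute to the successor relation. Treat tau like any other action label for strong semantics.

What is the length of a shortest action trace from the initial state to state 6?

Layered search for 6:
  depth 0: {0}
  depth 1: {3}
  depth 2: {1,5}
6 never appears.

Answer: UNREACHABLE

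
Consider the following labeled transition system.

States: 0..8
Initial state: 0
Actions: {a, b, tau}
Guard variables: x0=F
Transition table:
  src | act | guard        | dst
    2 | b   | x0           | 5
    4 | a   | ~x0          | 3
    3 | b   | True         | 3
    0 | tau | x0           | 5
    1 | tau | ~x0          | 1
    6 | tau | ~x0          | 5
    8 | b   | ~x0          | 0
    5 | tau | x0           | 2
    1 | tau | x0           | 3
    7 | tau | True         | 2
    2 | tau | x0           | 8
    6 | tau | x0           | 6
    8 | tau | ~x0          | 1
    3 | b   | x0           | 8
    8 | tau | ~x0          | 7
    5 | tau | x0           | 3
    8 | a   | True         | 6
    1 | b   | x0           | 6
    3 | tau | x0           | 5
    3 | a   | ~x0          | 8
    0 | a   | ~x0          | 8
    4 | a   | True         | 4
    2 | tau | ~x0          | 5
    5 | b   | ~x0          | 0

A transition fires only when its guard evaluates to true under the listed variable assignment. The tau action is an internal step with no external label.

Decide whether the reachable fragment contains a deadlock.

Reach set: {0,1,2,5,6,7,8}
  0: a→8  [1 exit(s)]
  1: tau→1  [1 exit(s)]
  2: tau→5  [1 exit(s)]
  5: b→0  [1 exit(s)]
  6: tau→5  [1 exit(s)]
  7: tau→2  [1 exit(s)]
  8: a→6  b→0  tau→1  tau→7  [4 exit(s)]

Answer: DEADLOCK-FREE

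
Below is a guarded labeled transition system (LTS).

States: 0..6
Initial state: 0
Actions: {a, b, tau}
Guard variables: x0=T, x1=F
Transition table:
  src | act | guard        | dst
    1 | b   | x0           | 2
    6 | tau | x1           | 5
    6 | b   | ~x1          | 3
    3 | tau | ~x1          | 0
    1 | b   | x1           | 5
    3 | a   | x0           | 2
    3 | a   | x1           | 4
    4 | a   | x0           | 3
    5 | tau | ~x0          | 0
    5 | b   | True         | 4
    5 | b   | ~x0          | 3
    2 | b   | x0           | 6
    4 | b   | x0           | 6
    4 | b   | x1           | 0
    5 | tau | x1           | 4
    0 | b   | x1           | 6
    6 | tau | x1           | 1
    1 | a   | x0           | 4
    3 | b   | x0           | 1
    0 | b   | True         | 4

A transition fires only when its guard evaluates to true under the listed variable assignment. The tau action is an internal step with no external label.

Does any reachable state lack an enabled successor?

Reachable = {0,1,2,3,4,6}
  0: b→4  [1 out]
  1: a→4  b→2  [2 out]
  2: b→6  [1 out]
  3: a→2  b→1  tau→0  [3 out]
  4: a→3  b→6  [2 out]
  6: b→3  [1 out]

Answer: DEADLOCK-FREE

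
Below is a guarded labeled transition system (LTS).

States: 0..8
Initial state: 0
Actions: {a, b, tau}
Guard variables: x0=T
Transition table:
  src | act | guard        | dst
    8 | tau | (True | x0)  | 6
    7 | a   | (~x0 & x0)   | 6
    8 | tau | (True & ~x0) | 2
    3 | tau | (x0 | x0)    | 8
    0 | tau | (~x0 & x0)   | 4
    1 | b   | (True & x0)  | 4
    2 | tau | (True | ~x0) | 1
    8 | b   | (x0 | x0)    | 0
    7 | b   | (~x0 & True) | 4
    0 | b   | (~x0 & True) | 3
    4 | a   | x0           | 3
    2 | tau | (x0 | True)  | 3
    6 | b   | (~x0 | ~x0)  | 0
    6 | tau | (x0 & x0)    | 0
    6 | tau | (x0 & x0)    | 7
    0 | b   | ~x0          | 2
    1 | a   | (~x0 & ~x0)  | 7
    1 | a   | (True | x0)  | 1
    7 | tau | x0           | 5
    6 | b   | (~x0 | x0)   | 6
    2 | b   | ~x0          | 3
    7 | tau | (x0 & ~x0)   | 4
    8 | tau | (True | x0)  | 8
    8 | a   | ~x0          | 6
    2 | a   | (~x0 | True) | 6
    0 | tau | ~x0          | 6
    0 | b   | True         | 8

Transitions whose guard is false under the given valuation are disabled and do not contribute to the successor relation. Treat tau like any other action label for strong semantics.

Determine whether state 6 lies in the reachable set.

Answer: REACHABLE

Trace:
15 transition(s) survive guard evaluation.
L0 = {0}
L1 = {8}  now seen {0,8}
L2 = {6}  now seen {0,6,8}
L3 = {7}  now seen {0,6,7,8}
L4 = {5}  now seen {0,5,6,7,8}
R = {0,5,6,7,8}
Path to 6: b·tau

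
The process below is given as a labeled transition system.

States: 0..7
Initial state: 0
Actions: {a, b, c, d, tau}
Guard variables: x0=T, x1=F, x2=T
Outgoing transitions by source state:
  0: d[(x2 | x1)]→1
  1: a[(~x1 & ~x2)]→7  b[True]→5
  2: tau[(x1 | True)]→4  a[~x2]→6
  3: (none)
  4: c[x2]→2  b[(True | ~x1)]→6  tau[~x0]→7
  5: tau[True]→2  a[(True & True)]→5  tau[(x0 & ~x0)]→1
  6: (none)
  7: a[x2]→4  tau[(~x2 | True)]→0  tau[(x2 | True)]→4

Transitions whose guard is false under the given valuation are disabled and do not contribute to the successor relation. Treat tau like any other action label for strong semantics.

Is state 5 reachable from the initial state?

Answer: REACHABLE

Analysis:
After dropping false guards: 10 live edges.
Layer 0: {0}
Layer 1: {1}  total {0,1}
Layer 2: {5}  total {0,1,5}
Layer 3: {2}  total {0,1,2,5}
Layer 4: {4}  total {0,1,2,4,5}
Layer 5: {6}  total {0,1,2,4,5,6}
R = {0,1,2,4,5,6}
Path to 5: d·b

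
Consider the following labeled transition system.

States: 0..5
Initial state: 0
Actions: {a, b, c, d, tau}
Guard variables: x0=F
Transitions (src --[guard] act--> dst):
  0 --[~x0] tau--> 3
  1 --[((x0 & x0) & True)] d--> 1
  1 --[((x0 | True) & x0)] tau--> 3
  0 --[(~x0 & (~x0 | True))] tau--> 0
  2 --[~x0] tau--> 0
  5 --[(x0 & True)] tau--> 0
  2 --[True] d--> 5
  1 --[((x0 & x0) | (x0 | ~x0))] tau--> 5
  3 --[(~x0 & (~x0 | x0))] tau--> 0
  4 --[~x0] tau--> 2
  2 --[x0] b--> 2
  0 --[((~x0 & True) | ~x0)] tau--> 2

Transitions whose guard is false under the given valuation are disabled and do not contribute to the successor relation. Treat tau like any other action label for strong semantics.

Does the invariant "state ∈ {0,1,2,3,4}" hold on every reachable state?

Allowed set {0,1,2,3,4}
R = {0,2,3,5}
  0: ✓
  2: ✓
  3: ✓
  5: outside
counterexample path to 5: tau·d

Answer: INVARIANT VIOLATED at state 5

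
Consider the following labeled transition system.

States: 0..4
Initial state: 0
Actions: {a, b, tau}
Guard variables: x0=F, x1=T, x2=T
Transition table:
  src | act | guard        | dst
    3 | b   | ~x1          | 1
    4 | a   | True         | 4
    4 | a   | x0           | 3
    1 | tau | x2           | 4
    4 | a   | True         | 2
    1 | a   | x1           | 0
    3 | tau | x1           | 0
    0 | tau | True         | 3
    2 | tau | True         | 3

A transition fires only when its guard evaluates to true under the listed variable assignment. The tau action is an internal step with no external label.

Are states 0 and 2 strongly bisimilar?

Refine partition for ~:
  π0 = {{0,1,2,3,4}}
  π1 = {{0,2,3},{1},{4}}
Fixed point at round 2; 3 class(es).
[0]={0,2,3}  [2]={0,2,3}

Answer: BISIMILAR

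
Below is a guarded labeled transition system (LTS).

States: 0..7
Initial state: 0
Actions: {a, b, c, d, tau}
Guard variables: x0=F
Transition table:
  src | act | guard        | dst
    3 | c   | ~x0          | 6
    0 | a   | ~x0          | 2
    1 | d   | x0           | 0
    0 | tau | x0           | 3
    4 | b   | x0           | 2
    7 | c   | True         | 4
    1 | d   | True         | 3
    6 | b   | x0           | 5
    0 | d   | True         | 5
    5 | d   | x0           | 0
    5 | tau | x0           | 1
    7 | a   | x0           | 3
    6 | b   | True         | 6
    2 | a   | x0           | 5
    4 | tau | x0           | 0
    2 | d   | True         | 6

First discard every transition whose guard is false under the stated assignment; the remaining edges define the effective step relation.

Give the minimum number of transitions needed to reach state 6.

Answer: 2

Analysis:
BFS to 6:
  L0 = {0}
  L1 = {2,5}
  L2 = {6}
depth(6)=2, e.g. a·d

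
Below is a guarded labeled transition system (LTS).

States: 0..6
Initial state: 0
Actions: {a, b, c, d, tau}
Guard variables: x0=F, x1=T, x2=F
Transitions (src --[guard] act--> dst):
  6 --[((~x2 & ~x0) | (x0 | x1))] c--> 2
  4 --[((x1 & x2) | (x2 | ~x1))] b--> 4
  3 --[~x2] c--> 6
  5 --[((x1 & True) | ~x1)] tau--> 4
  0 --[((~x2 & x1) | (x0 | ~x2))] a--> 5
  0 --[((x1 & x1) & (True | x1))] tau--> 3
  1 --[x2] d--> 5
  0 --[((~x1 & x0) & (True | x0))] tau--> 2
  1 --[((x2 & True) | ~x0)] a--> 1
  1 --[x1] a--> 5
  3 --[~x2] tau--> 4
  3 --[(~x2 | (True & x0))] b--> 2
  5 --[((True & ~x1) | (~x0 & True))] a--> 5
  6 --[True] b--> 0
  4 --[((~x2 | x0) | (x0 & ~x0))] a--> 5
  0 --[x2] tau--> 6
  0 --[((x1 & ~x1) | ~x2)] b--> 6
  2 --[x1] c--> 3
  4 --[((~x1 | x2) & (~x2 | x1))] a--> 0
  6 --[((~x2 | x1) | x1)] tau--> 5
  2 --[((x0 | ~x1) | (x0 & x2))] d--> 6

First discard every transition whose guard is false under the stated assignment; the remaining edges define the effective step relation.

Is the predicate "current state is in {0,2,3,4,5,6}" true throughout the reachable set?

Safe = {0,2,3,4,5,6}
Reach set: {0,2,3,4,5,6}
  0: safe
  2: safe
  3: safe
  4: safe
  5: safe
  6: safe

Answer: INVARIANT HOLDS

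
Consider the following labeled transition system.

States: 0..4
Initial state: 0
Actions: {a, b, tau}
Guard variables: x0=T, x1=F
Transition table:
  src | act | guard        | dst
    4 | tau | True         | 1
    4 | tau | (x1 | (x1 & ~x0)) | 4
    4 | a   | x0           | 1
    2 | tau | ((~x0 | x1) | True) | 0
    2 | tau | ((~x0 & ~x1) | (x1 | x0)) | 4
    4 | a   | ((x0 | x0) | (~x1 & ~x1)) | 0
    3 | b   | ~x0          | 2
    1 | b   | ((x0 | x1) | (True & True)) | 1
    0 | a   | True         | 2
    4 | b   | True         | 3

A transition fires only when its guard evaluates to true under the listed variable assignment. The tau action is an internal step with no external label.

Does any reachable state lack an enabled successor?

Reachable = {0,1,2,3,4}
  0: a→2  [1 out]
  1: b→1  [1 out]
  2: tau→0  tau→4  [2 out]
  3: ∅  [deadlock]
  4: a→0  a→1  b→3  tau→1  [4 out]
trace reaching 3: a·tau·b

Answer: DEADLOCK at state 3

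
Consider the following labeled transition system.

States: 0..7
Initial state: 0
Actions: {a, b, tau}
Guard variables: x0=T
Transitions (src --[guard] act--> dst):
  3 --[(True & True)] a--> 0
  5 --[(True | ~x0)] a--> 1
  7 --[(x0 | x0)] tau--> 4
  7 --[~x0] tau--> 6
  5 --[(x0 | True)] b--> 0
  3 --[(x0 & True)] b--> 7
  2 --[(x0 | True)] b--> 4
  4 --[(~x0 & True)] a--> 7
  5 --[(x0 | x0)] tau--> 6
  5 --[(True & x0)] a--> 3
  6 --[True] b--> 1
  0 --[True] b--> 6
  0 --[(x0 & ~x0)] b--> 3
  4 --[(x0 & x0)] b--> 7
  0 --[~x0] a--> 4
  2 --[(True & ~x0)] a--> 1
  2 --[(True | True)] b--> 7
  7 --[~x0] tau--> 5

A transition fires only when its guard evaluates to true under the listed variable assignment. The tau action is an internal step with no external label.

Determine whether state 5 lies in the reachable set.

Guard filter leaves 12 enabled edge(s).
depth 0: {0}
depth 1: {6}  cumulative {0,6}
depth 2: {1}  cumulative {0,1,6}
Reach set: {0,1,6}

Answer: UNREACHABLE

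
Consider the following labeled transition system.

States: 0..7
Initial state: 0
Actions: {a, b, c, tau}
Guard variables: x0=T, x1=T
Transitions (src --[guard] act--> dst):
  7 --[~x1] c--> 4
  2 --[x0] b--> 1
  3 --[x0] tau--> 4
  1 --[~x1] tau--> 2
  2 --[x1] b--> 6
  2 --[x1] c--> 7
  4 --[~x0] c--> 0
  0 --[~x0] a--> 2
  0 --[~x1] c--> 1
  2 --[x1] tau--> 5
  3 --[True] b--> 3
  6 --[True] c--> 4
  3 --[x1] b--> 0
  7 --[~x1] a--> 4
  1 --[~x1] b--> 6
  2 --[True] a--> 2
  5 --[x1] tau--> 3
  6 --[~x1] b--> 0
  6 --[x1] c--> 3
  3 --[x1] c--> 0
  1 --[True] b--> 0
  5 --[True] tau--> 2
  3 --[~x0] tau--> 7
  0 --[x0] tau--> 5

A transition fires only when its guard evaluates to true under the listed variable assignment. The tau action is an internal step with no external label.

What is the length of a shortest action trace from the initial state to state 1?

Answer: 3

Analysis:
Layered search for 1:
  L0 = {0}
  L1 = {5}
  L2 = {2,3}
  L3 = {1,4,6,7}
first hit 1 at d=3 via tau·tau·b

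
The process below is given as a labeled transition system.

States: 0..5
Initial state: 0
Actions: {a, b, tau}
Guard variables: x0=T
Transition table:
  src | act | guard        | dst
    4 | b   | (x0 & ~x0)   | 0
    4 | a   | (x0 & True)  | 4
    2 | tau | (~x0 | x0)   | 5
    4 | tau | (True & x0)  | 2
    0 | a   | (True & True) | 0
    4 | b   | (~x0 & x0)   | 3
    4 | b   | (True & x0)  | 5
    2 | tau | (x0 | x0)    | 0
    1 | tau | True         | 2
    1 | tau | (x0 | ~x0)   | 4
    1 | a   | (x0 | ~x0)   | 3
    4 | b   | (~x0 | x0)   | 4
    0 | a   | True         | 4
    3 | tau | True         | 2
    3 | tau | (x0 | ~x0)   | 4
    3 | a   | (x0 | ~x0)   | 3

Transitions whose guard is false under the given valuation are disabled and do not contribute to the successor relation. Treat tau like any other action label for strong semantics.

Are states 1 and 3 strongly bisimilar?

Answer: BISIMILAR

Analysis:
Compute ~ classes (split until stable):
  P[0] = {{0,1,2,3,4,5}}
  P[1] = {{0},{1,3},{2},{4},{5}}
Fixed point at round 2; 5 class(es).
class of 1: {1,3}; class of 3: {1,3}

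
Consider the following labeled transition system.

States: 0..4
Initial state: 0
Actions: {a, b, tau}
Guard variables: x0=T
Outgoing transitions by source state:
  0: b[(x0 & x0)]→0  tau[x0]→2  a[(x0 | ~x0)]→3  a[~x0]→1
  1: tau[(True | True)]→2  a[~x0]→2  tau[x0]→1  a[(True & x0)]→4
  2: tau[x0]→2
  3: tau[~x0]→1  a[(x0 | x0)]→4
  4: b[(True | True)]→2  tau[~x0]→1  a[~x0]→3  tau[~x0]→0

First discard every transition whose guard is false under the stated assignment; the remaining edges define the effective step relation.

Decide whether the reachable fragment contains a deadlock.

Answer: DEADLOCK-FREE

Working:
Reachable = {0,2,3,4}
  0: a→3  b→0  tau→2  [3 out]
  2: tau→2  [1 out]
  3: a→4  [1 out]
  4: b→2  [1 out]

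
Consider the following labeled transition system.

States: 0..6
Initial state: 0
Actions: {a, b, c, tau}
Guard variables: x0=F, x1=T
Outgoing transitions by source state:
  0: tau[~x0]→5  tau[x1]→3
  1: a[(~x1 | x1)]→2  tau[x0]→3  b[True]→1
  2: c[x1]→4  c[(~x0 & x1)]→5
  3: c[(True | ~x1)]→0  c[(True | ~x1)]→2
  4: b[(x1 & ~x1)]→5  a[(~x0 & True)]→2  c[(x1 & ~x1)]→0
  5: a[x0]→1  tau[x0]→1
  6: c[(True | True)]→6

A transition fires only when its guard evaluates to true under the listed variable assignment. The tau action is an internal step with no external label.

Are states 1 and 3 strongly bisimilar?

Compute ~ classes (split until stable):
  π0 = {{0,1,2,3,4,5,6}}
  π1 = {{0},{1},{2,3,6},{4},{5}}
  π2 = {{0},{1},{2},{3},{4},{5},{6}}
7 equivalence class(es) (converged in 3)
class of 1: {1}; class of 3: {3}

Answer: NOT BISIMILAR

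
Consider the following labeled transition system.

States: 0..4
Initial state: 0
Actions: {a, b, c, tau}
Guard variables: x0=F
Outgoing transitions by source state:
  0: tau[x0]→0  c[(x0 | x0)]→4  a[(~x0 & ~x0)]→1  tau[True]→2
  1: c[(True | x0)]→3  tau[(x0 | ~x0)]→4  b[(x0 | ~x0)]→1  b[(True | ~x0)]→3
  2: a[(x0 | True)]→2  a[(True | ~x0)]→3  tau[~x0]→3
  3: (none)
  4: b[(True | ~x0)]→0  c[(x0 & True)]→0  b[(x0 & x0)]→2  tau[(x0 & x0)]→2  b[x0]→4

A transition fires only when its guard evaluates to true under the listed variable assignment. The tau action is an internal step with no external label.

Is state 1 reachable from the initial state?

Answer: REACHABLE

Working:
Guard filter leaves 10 enabled edge(s).
L0 = {0}
L1 = {1,2}  now seen {0,1,2}
L2 = {3,4}  now seen {0,1,2,3,4}
Reach set: {0,1,2,3,4}
Path to 1: a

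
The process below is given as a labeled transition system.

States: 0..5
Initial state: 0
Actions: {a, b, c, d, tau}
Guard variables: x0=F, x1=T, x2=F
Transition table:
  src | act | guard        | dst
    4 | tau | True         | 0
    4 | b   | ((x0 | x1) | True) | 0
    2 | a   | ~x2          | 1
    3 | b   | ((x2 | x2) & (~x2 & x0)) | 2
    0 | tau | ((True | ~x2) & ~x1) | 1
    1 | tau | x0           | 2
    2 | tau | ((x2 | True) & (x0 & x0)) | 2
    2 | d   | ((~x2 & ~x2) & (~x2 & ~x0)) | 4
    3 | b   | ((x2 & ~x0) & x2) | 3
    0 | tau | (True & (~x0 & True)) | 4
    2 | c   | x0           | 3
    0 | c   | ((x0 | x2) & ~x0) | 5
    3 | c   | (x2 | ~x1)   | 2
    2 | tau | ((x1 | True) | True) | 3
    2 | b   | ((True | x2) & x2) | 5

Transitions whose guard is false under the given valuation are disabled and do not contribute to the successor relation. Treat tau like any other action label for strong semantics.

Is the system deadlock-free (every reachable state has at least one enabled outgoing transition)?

Reachable = {0,4}
  0: tau→4  [1 out]
  4: b→0  tau→0  [2 out]

Answer: DEADLOCK-FREE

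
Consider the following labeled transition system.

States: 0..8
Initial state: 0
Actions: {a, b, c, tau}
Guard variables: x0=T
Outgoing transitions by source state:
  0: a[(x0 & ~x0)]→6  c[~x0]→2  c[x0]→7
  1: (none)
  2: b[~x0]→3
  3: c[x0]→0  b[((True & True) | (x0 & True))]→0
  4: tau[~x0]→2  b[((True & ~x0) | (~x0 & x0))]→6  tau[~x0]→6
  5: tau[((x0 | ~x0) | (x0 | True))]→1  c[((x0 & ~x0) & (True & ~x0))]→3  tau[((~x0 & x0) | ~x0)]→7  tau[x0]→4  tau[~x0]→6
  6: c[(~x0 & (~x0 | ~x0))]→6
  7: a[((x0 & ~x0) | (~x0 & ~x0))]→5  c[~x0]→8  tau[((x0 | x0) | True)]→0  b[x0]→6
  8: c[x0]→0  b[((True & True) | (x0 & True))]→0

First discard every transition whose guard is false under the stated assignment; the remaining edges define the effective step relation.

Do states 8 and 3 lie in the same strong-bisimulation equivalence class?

Answer: BISIMILAR

Trace:
Refine partition for ~:
  π0 = {{0,1,2,3,4,5,6,7,8}}
  π1 = {{0},{1,2,4,6},{3,8},{5},{7}}
5 equivalence class(es) (converged in 2)
8∈{3,8}, 3∈{3,8}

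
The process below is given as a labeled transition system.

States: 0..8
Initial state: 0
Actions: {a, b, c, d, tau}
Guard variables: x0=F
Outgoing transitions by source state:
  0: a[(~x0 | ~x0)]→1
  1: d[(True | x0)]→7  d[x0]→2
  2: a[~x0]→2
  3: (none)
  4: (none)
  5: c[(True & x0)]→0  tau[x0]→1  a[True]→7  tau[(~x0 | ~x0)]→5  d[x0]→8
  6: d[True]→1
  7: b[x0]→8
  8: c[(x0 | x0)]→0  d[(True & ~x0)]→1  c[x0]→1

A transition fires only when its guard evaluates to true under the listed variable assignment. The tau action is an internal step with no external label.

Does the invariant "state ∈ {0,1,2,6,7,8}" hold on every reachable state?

Answer: INVARIANT HOLDS

Trace:
Inv-set: {0,1,2,6,7,8}
Reach set: {0,1,7}
  0: ✓
  1: ✓
  7: ✓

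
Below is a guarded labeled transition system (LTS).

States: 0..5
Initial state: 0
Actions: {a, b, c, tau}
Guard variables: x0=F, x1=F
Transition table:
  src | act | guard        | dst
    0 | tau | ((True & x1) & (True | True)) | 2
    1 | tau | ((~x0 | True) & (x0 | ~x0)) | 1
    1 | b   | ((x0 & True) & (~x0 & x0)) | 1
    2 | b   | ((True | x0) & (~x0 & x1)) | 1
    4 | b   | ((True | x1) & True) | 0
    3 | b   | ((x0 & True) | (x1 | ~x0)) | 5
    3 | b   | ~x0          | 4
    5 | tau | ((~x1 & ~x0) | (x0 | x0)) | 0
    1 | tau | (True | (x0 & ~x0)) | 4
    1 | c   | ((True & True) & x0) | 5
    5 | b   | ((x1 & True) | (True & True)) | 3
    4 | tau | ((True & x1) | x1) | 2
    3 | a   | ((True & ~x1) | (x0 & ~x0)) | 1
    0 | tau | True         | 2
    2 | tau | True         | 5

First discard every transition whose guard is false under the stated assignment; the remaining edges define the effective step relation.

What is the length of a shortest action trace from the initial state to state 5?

Answer: 2

Analysis:
Breadth-first toward 5:
  Layer 0: {0}
  Layer 1: {2}
  Layer 2: {5}
5 enters at depth 2; path tau·tau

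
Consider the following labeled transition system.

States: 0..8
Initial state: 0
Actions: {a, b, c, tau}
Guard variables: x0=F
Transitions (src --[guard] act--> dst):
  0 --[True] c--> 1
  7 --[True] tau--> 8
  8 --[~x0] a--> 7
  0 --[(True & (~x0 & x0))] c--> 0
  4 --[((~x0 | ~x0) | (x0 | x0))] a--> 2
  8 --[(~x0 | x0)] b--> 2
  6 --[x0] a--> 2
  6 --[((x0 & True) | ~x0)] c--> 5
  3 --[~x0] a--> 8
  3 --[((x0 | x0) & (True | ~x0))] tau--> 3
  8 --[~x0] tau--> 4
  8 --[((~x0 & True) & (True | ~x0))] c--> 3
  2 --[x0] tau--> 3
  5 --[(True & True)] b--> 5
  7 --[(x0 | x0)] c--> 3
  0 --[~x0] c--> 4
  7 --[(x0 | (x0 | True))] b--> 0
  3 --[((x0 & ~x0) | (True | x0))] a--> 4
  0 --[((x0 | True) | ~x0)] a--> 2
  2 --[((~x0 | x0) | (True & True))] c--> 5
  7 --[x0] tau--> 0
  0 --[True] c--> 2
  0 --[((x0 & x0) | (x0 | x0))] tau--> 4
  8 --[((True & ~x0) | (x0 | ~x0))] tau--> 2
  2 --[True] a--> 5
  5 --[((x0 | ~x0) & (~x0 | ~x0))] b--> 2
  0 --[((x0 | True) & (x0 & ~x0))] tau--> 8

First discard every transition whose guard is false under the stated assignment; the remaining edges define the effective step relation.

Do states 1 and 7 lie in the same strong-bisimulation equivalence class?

Answer: NOT BISIMILAR

Working:
Refine partition for ~:
  round 0: {{0,1,2,3,4,5,6,7,8}}
  round 1: {{0,2},{1},{3,4},{5},{6},{7},{8}}
  round 2: {{0},{1},{2},{3},{4},{5},{6},{7},{8}}
stable after 3 split(s): 9 block(s)
1∈{1}, 7∈{7}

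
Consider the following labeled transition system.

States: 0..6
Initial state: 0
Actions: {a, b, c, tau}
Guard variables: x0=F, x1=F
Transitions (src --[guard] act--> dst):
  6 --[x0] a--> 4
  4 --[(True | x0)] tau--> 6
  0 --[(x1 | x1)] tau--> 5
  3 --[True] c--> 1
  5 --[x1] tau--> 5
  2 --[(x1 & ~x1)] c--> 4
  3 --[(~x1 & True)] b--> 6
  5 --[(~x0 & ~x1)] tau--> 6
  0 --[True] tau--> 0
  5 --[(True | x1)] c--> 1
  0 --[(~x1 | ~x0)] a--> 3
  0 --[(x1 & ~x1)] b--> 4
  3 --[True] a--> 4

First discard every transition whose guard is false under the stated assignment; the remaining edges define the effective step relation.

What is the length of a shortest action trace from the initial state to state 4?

Answer: 2

Analysis:
Breadth-first toward 4:
  Layer 0: {0}
  Layer 1: {3}
  Layer 2: {1,4,6}
depth(4)=2, e.g. a·a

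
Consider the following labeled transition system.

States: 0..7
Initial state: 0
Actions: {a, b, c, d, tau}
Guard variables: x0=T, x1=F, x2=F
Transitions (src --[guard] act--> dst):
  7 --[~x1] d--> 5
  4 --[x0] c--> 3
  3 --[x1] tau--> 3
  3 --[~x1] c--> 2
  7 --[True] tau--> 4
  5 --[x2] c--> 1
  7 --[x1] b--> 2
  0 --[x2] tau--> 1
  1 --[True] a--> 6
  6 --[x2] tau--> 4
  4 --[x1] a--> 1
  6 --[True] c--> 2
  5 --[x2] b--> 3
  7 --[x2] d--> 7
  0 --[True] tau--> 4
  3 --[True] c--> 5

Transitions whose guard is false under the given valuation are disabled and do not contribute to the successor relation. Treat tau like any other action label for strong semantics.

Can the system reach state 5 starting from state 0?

Guard filter leaves 8 enabled edge(s).
depth 0: {0}
depth 1: {4}  cumulative {0,4}
depth 2: {3}  cumulative {0,3,4}
depth 3: {2,5}  cumulative {0,2,3,4,5}
R = {0,2,3,4,5}
Path to 5: tau·c·c

Answer: REACHABLE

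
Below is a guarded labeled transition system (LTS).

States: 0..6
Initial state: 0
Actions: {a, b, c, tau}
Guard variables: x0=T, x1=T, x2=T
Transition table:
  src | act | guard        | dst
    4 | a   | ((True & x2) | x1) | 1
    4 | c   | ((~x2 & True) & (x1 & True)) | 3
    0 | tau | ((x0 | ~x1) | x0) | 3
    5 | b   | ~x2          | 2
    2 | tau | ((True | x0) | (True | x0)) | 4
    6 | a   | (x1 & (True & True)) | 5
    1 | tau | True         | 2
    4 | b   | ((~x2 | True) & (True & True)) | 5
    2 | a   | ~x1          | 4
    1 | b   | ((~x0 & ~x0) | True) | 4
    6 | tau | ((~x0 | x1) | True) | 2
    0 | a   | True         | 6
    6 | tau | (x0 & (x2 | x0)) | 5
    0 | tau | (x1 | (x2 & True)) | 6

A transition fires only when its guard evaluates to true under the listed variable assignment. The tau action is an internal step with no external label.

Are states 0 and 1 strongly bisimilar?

Answer: NOT BISIMILAR

Trace:
Compute ~ classes (split until stable):
  P[0] = {{0,1,2,3,4,5,6}}
  P[1] = {{0,6},{1},{2},{3,5},{4}}
  P[2] = {{0},{1},{2},{3,5},{4},{6}}
stable after 3 split(s): 6 block(s)
[0]={0}  [1]={1}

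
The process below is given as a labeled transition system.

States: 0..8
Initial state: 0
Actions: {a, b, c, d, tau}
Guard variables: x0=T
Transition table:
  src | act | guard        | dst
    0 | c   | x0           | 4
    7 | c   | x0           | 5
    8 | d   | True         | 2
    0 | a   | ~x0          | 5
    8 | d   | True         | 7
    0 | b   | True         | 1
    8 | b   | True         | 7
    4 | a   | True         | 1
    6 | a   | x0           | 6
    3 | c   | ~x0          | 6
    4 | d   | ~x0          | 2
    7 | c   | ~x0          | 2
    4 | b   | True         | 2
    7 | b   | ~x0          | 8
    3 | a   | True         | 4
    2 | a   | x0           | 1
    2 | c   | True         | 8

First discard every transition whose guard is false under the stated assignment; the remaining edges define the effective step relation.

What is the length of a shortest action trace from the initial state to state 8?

BFS to 8:
  depth 0: {0}
  depth 1: {1,4}
  depth 2: {2}
  depth 3: {8}
depth(8)=3, e.g. c·b·c

Answer: 3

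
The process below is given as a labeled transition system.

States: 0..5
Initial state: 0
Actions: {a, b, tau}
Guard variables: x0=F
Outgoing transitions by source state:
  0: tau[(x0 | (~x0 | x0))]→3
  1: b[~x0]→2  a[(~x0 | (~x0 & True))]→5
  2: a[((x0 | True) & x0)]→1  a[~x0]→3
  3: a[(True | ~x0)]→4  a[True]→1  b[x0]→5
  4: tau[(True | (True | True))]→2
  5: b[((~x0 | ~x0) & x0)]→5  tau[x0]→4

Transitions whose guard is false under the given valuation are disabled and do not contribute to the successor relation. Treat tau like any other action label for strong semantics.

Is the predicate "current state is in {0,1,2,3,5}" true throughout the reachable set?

Inv-set: {0,1,2,3,5}
Reachable = {0,1,2,3,4,5}
  0: ✓
  1: ✓
  2: ✓
  3: ✓
  4: VIOLATES
  5: ✓
reach 4 via tau·a — violates

Answer: INVARIANT VIOLATED at state 4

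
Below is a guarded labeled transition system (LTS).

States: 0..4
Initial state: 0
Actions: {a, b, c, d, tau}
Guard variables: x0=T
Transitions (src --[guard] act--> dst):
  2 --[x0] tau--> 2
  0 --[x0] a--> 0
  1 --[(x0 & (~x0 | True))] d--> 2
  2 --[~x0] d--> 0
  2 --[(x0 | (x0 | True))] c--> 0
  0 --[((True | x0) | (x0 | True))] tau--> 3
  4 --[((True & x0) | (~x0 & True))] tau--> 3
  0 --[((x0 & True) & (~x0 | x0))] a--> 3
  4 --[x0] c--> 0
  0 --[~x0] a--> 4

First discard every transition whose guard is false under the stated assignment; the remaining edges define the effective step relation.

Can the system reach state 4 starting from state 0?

Guard filter leaves 8 enabled edge(s).
Layer 0: {0}
Layer 1: {3}  now seen {0,3}
Reach set: {0,3}

Answer: UNREACHABLE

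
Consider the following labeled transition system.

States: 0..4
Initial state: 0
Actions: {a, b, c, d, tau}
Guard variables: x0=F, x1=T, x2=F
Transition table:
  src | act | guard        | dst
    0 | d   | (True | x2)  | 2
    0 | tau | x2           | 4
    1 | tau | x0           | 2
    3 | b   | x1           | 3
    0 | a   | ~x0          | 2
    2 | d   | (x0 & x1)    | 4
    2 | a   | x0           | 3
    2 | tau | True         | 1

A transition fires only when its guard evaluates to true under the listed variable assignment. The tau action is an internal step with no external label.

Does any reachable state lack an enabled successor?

Reachable = {0,1,2}
  0: a→2  d→2  [2 out]
  1: ∅  [no exit]
  2: tau→1  [1 out]
witness 1: d·tau

Answer: DEADLOCK at state 1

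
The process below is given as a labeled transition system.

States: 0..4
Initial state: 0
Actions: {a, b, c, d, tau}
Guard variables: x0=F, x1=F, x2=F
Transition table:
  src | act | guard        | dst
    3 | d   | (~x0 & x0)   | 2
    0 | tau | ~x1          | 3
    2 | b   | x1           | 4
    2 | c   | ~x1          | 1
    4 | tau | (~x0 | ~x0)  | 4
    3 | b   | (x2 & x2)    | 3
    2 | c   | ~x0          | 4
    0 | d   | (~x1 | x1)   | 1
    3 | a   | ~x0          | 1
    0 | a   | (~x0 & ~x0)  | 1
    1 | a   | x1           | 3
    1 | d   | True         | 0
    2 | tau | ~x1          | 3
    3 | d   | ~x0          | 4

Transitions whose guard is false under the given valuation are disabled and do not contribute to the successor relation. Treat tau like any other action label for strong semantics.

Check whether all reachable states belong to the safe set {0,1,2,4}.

Inv-set: {0,1,2,4}
Reach set: {0,1,3,4}
  0: safe
  1: safe
  3: ✗ unsafe
  4: safe
counterexample path to 3: tau

Answer: INVARIANT VIOLATED at state 3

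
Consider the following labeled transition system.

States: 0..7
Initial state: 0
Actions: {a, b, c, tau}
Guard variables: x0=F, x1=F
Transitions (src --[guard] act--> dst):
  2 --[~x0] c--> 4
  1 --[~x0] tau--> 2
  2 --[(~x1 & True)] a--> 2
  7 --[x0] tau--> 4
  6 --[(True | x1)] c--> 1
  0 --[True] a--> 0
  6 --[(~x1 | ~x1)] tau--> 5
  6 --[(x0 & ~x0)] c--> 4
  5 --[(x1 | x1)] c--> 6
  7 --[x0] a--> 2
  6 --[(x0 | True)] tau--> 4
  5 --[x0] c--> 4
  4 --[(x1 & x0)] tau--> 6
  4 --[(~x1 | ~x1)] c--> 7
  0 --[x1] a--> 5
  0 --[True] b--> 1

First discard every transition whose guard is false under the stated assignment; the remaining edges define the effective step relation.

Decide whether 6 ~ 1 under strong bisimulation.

Compute ~ classes (split until stable):
  round 0: {{0,1,2,3,4,5,6,7}}
  round 1: {{0},{1},{2},{3,5,7},{4},{6}}
Fixed point at round 2; 6 class(es).
[6]={6}  [1]={1}

Answer: NOT BISIMILAR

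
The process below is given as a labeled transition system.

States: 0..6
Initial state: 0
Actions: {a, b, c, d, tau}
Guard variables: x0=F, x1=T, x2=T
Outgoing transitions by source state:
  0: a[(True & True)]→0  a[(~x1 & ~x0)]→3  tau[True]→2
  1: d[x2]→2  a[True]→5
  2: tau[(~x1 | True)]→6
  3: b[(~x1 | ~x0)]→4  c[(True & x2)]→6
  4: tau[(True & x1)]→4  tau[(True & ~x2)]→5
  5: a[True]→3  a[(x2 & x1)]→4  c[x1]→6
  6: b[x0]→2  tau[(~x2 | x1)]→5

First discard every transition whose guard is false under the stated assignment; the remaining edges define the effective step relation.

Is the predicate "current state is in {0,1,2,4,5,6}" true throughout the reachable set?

Answer: INVARIANT VIOLATED at state 3

Working:
Safe = {0,1,2,4,5,6}
R = {0,2,3,4,5,6}
  0: ✓
  2: ✓
  3: ✗ unsafe
  4: ✓
  5: ✓
  6: ✓
witness against invariant: tau·tau·tau·a → 3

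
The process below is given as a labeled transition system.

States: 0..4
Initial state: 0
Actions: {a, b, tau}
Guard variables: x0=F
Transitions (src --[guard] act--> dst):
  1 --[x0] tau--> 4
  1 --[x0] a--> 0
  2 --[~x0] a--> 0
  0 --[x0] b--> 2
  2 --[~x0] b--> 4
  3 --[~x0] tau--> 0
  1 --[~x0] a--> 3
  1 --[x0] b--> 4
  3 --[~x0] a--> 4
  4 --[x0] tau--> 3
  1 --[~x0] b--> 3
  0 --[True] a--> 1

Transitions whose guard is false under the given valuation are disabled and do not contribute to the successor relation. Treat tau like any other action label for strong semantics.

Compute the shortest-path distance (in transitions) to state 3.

Breadth-first toward 3:
  Layer 0: {0}
  Layer 1: {1}
  Layer 2: {3}
3 enters at depth 2; path a·a

Answer: 2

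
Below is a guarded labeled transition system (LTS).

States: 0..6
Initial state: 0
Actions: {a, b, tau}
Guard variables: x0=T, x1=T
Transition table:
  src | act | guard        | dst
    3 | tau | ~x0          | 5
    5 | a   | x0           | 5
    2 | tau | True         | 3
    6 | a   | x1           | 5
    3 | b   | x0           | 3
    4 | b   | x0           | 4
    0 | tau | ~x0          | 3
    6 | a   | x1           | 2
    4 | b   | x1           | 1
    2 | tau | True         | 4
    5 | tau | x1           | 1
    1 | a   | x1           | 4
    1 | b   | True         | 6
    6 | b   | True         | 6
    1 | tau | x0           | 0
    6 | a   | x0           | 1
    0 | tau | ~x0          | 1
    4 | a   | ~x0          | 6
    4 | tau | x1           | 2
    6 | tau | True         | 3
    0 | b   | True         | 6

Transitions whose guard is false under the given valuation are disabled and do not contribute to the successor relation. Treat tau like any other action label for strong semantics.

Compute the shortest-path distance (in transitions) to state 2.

Answer: 2

Working:
Breadth-first toward 2:
  depth 0: {0}
  depth 1: {6}
  depth 2: {1,2,3,5}
depth(2)=2, e.g. b·a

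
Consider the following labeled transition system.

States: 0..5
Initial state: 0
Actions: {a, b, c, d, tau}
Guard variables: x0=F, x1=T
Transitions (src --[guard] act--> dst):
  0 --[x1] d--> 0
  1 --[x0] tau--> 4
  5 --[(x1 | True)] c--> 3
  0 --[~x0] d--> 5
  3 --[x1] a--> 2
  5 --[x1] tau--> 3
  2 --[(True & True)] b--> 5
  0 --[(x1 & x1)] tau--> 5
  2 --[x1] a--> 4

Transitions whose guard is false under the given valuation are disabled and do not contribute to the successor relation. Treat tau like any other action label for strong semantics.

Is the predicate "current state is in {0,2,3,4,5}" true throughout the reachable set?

Answer: INVARIANT HOLDS

Working:
Safe = {0,2,3,4,5}
Reachable = {0,2,3,4,5}
  0: ✓
  2: ✓
  3: ✓
  4: ✓
  5: ✓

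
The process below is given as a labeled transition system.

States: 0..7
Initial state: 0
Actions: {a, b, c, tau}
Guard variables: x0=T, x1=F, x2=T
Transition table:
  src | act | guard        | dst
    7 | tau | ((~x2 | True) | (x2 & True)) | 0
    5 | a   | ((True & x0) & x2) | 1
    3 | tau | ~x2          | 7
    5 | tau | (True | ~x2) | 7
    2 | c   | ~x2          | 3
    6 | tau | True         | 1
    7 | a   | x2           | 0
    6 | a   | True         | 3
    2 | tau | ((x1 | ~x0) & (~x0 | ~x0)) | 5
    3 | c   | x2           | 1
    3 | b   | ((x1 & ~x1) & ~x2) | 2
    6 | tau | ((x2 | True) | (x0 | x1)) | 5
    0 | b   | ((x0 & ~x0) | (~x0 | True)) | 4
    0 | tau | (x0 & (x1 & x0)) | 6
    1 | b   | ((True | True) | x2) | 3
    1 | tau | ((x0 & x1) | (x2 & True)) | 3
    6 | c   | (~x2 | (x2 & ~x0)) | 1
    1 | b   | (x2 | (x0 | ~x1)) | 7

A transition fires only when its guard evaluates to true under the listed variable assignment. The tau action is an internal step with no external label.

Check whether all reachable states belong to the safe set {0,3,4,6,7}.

Answer: INVARIANT HOLDS

Working:
Allowed set {0,3,4,6,7}
Reachable = {0,4}
  0: ok
  4: ok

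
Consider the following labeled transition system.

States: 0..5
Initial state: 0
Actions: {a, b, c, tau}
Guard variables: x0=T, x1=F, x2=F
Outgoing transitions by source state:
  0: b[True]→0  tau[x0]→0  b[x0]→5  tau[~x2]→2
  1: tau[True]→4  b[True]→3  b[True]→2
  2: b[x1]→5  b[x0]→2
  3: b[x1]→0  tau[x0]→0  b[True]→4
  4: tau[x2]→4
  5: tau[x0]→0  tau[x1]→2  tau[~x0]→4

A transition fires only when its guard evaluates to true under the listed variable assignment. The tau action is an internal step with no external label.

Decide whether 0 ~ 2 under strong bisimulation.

Compute ~ classes (split until stable):
  P[0] = {{0,1,2,3,4,5}}
  P[1] = {{0,1,3},{2},{4},{5}}
  P[2] = {{0},{1},{2},{3},{4},{5}}
6 equivalence class(es) (converged in 3)
0∈{0}, 2∈{2}

Answer: NOT BISIMILAR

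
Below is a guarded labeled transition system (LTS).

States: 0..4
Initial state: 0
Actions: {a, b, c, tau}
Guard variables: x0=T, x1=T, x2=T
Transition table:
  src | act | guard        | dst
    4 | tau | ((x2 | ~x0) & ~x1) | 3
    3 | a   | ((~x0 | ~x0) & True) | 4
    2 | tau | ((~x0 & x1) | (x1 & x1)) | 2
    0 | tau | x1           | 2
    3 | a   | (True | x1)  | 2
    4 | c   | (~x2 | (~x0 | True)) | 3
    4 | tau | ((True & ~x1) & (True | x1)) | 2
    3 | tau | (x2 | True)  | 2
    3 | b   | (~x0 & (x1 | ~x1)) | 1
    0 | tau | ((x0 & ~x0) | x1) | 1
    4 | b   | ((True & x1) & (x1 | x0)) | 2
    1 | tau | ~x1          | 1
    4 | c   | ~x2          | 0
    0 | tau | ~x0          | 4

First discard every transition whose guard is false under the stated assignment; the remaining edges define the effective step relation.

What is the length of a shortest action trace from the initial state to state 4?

Answer: UNREACHABLE

Analysis:
Breadth-first toward 4:
  Layer 0: {0}
  Layer 1: {1,2}
4 never appears.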